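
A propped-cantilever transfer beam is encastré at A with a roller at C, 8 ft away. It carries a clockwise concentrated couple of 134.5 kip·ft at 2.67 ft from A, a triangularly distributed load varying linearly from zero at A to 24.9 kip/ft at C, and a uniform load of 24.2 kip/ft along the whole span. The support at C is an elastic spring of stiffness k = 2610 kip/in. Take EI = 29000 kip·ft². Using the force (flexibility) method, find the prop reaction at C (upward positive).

R_C = 140.6 kip

Release the roller at C. Primary structure: cantilever fixed at A.
Free-end deflection of the primary structure under the applied loading (downward +):
  clockwise couple 134.5 at a = 2.67: M₀a(2L − a)/(2EI) = 2394/EI
  triangular load, peak 24.9 at the free end: 11w₀L⁴/(120EI) = 9349/EI
  UDL 24.2: wL⁴/(8EI) = 12390/EI
  δ_0 = 24133/EI
Tip deflection under a unit load at C: L³/(3EI) = 170.7/EI.
With EI = 29000 kip·ft²: δ_0 = 0.83217 ft and δ_{CC} = 0.005885 ft/kip.
Compatibility — the spring shortens by R_C/k under the reaction it provides: δ_0 − R_C·δ_{CC} = R_C/k. With 1/k = 1/(2610×12) ft/kip = 0.000032 ft/kip, R_C = δ_0 / (δ_{CC} + 1/k) = 0.83217 / (0.005885 + 0.000032) = 140.6 kip.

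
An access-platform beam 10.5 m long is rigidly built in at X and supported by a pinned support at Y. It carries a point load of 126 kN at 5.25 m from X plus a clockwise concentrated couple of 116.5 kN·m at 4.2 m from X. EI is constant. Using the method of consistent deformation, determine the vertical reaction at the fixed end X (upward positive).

R_X = 75.97 kN

Take the reaction at Y as the redundant and release it; the primary structure is a cantilever fixed at X.
Downward deflection at the released point Y due to the loads:
  point load 126 at a = 5.25: Pa²(3L − a)/(6EI) = 15194/EI
  clockwise couple 116.5 at a = 4.2: M₀a(2L − a)/(2EI) = 4110/EI
  δ_0 = 19304/EI
Tip deflection under a unit load at Y: L³/(3EI) = 385.9/EI.
Compatibility at Y: δ_0 − R_Y·δ_{YY} = 0, so R_Y = 19304/385.9 = 50.03 kN.
Vertical equilibrium: R_X = ΣP − R_Y = 126 − 50.03 = 75.97 kN.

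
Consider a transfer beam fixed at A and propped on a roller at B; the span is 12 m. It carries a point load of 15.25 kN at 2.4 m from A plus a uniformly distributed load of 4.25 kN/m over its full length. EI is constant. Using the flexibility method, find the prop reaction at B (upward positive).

Remove the prop at B; the released (primary) structure is a cantilever built in at A.
Primary-structure tip deflection at B by superposition:
  point load 15.25 at a = 2.4: Pa²(3L − a)/(6EI) = 491.9/EI
  UDL 4.25: wL⁴/(8EI) = 11016/EI
  δ_0 = 11508/EI
Flexibility coefficient — unit upward force at B: δ_{BB} = L³/(3EI) = 576/EI.
Compatibility at B: δ_0 − R_B·δ_{BB} = 0, so R_B = 11508/576 = 19.98 kN.

R_B = 19.98 kN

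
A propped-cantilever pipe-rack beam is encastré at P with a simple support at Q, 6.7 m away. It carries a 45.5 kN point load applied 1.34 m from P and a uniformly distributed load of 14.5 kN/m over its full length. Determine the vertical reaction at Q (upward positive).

R_Q = 38.98 kN

Release the roller at Q. Primary structure: cantilever fixed at P.
Primary-structure tip deflection at Q by superposition:
  point load 45.5 at a = 1.34: Pa²(3L − a)/(6EI) = 255.4/EI
  UDL 14.5: wL⁴/(8EI) = 3652/EI
  δ_0 = 3908/EI
Flexibility coefficient — unit upward force at Q: δ_{QQ} = L³/(3EI) = 100.3/EI.
Compatibility at Q: δ_0 − R_Q·δ_{QQ} = 0, so R_Q = 3908/100.3 = 38.98 kN.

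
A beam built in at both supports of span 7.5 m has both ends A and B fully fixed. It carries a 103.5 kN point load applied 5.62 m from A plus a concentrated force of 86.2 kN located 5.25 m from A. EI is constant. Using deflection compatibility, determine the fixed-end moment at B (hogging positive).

M_B = 204.3 kN·m

Release both end moments; the primary structure is a simply-supported span AB with redundants M_A and M_B.
On the primary (simply-supported) span, the end slopes from the loading are:
  at A: point load 103.5 at a = 5.62: Pab(L + b)/(6LEI) = 227.9/EI
  at B: point load 103.5 at a = 5.62: Pab(L + a)/(6LEI) = 318.8/EI
  at A: point load 86.2 at a = 5.25: Pab(L + b)/(6LEI) = 220.6/EI
  at B: point load 86.2 at a = 5.25: Pab(L + a)/(6LEI) = 288.5/EI
  θ_A0 = 448.6/EI,  θ_B0 = 607.3/EI
Flexibility coefficients: a unit moment at one end gives L/(3EI) there and L/(6EI) at the far end, so f₁₁ = f₂₂ = 2.5/EI and f₁₂ = f₂₁ = 1.25/EI.
Compatibility — zero rotation at each built-in end:
  2.5 M_A + 1.25 M_B = 448.6
  1.25 M_A + 2.5 M_B = 607.3
Solving the pair gives M_A = 77.28 kN·m and M_B = 204.3 kN·m (hogging).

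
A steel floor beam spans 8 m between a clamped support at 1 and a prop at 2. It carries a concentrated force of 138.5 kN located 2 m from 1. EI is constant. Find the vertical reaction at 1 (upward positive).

R_1 = 126.6 kN

Choose R_2 as the redundant. The primary structure is the cantilever fixed at 1.
Primary-structure tip deflection at 2 by superposition:
  point load 138.5 at a = 2: Pa²(3L − a)/(6EI) = 2031/EI
Tip deflection under a unit load at 2: L³/(3EI) = 170.7/EI.
Compatibility at 2: δ_0 − R_2·δ_{22} = 0, so R_2 = 2031/170.7 = 11.9 kN.
Vertical equilibrium: R_1 = ΣP − R_2 = 138.5 − 11.9 = 126.6 kN.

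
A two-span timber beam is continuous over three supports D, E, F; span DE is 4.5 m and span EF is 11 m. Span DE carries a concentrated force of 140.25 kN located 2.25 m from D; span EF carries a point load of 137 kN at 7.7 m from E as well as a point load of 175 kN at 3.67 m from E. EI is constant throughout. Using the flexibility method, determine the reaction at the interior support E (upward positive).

Take M_E as the redundant. Released structure: two simple spans DE and EF with a hinge at E.
End slopes at the hinge E, treating each span as simply supported:
  span DE: point load 140.25 at a = 2.25: Pab(L + a)/(6LEI) = 177.5/EI
  span EF: point load 137 at a = 7.7: Pab(L + b)/(6LEI) = 754.3/EI
  span EF: point load 175 at a = 3.67: Pab(L + b)/(6LEI) = 1307/EI
  relative rotation θ_0 = (177.5 + 2062)/EI = 2239/EI
A unit hogging moment at E produces rotation L₁/(3EI) + L₂/(3EI) = 5.167/EI.
Slope continuity at E: θ_0 = M_E·5.167/EI, so M_E = 2239/5.167 = 433.4 kN·m (hogging).
Span DE, ΣM about D with M_E applied at E: R_E^{DE}·4.5 = 315.6 + 433.4, so R_E^{DE} = 166.4 kN and R_D = 140.2 − 166.4 = -26.19 kN.
Span EF, ΣM about F: R_E^{EF}·11 = 1735 + 433.4, so R_E^{EF} = 197.1 kN and R_F = 312 − 197.1 = 114.9 kN.
R_E = 166.4 + 197.1 = 363.5 kN.

R_E = 363.5 kN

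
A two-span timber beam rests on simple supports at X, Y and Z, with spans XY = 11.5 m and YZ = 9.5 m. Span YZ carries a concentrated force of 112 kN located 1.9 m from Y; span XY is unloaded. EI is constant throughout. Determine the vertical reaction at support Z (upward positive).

R_Z = 15.1 kN

Insert a hinge at Y; M_Y is the redundant, and each span becomes simply supported.
End slopes at the hinge Y, treating each span as simply supported:
  span YZ: point load 112 at a = 1.9: Pab(L + b)/(6LEI) = 485.2/EI
  relative rotation θ_0 = (0 + 485.2)/EI = 485.2/EI
A unit hogging moment at Y produces rotation L₁/(3EI) + L₂/(3EI) = 7/EI.
Slope continuity at Y: θ_0 = M_Y·7/EI, so M_Y = 485.2/7 = 69.31 kN·m (hogging).
Span YZ, ΣM about Z: R_Y^{YZ}·9.5 = 851.2 + 69.31, so R_Y^{YZ} = 96.9 kN and R_Z = 112 − 96.9 = 15.1 kN.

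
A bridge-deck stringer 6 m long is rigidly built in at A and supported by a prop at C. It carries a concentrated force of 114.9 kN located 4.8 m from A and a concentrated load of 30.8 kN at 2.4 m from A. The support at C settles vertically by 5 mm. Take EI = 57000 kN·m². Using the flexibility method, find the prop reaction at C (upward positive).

Release the roller at C. Primary structure: cantilever fixed at A.
Free-end deflection of the primary structure under the applied loading (downward +):
  point load 114.9 at a = 4.8: Pa²(3L − a)/(6EI) = 5824/EI
  point load 30.8 at a = 2.4: Pa²(3L − a)/(6EI) = 461.3/EI
  δ_0 = 6285/EI
Flexibility coefficient — unit upward force at C: δ_{CC} = L³/(3EI) = 72/EI.
With EI = 57000 kN·m²: δ_0 = 0.11027 m and δ_{CC} = 0.001263 m/kN.
Compatibility — the beam at C must follow the support down by 0.005 m: δ_0 − R_C·δ_{CC} = 0.005, so R_C = (0.11027 − 0.005)/0.001263 = 83.34 kN.

R_C = 83.34 kN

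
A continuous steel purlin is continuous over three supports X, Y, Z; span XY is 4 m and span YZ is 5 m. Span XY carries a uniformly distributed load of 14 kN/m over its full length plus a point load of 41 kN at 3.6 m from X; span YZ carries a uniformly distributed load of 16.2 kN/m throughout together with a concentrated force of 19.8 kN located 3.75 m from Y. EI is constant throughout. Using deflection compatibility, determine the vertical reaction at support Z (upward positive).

Release continuity at Y by inserting a hinge; the redundant is the internal moment M_Y. The primary structure is two simply-supported spans XY and YZ.
End slopes at the hinge Y, treating each span as simply supported:
  span XY: UDL 14: wL³/(24EI) = 37.33/EI
  span XY: point load 41 at a = 3.6: Pab(L + a)/(6LEI) = 18.7/EI
  span YZ: UDL 16.2: wL³/(24EI) = 84.38/EI
  span YZ: point load 19.8 at a = 3.75: Pab(L + b)/(6LEI) = 19.34/EI
  relative rotation θ_0 = (56.03 + 103.7)/EI = 159.7/EI
A unit hogging moment at Y produces rotation L₁/(3EI) + L₂/(3EI) = 3/EI.
Compatibility: M_Y·(L₁+L₂)/(3EI) = θ_0, giving M_Y = 53.25 kN·m (hogging).
Span YZ, ΣM about Z: R_Y^{YZ}·5 = 227.2 + 53.25, so R_Y^{YZ} = 56.1 kN and R_Z = 100.8 − 56.1 = 44.7 kN.

R_Z = 44.7 kN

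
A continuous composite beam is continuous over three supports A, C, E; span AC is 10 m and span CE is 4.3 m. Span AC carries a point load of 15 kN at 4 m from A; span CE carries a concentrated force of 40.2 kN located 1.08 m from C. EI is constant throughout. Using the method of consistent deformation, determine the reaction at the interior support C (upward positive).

Release continuity at C by inserting a hinge; the redundant is the internal moment M_C. The primary structure is two simply-supported spans AC and CE.
End slopes at the hinge C, treating each span as simply supported:
  span AC: point load 15 at a = 4: Pab(L + a)/(6LEI) = 84/EI
  span CE: point load 40.2 at a = 1.08: Pab(L + b)/(6LEI) = 40.75/EI
  relative rotation θ_0 = (84 + 40.75)/EI = 124.7/EI
A unit hogging moment at C produces rotation L₁/(3EI) + L₂/(3EI) = 4.767/EI.
Compatibility: M_C·(L₁+L₂)/(3EI) = θ_0, giving M_C = 26.17 kN·m (hogging).
Span AC, ΣM about A with M_C applied at C: R_C^{AC}·10 = 60 + 26.17, so R_C^{AC} = 8.617 kN and R_A = 15 − 8.617 = 6.383 kN.
Span CE, ΣM about E: R_C^{CE}·4.3 = 129.4 + 26.17, so R_C^{CE} = 36.19 kN and R_E = 40.2 − 36.19 = 4.01 kN.
R_C = 8.617 + 36.19 = 44.81 kN.

R_C = 44.81 kN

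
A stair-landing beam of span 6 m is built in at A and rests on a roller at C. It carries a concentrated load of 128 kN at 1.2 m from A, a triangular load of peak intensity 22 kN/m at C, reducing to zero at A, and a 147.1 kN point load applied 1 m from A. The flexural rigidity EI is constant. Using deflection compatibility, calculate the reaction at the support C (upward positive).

Take the reaction at C as the redundant and release it; the primary structure is a cantilever fixed at A.
Deflection at C on the released cantilever, summing each load's contribution:
  point load 128 at a = 1.2: Pa²(3L − a)/(6EI) = 516.1/EI
  triangular load, peak 22 at the free end: 11w₀L⁴/(120EI) = 2614/EI
  point load 147.1 at a = 1: Pa²(3L − a)/(6EI) = 416.8/EI
  δ_0 = 3546/EI
Tip deflection under a unit load at C: L³/(3EI) = 72/EI.
The prop prevents deflection at C: R_C = δ_0/δ_{CC} = 3546/72 = 49.26 kN.

R_C = 49.26 kN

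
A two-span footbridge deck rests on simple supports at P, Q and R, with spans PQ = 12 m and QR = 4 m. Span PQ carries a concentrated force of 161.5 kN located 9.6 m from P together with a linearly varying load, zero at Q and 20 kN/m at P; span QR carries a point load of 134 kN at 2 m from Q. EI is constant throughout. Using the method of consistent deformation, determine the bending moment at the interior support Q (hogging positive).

Release continuity at Q by inserting a hinge; the redundant is the internal moment M_Q. The primary structure is two simply-supported spans PQ and QR.
Discontinuity in slope at Q on the released structure — sum the simple-span end rotations:
  span PQ: point load 161.5 at a = 9.6: Pab(L + a)/(6LEI) = 1116/EI
  span PQ: triangular load, peak 20: 7w₀L³/(360EI) = 672/EI
  span QR: point load 134 at a = 2: Pab(L + b)/(6LEI) = 134/EI
  relative rotation θ_0 = (1788 + 134)/EI = 1922/EI
A unit hogging moment at Q produces rotation L₁/(3EI) + L₂/(3EI) = 5.333/EI.
Compatibility: M_Q·(L₁+L₂)/(3EI) = θ_0, giving M_Q = 360.4 kN·m (hogging).

M_Q = 360.4 kN·m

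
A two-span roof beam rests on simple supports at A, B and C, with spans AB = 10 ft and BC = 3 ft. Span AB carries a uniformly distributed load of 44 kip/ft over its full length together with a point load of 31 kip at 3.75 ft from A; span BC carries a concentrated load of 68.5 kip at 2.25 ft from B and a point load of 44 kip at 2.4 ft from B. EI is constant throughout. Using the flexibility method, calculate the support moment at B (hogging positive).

M_B = 470 kip·ft

Take M_B as the redundant. Released structure: two simple spans AB and BC with a hinge at B.
End slopes at the hinge B, treating each span as simply supported:
  span AB: UDL 44: wL³/(24EI) = 1833/EI
  span AB: point load 31 at a = 3.75: Pab(L + a)/(6LEI) = 166.5/EI
  span BC: point load 68.5 at a = 2.25: Pab(L + b)/(6LEI) = 24.08/EI
  span BC: point load 44 at a = 2.4: Pab(L + b)/(6LEI) = 12.67/EI
  relative rotation θ_0 = (2000 + 36.75)/EI = 2037/EI
A unit hogging moment at B produces rotation L₁/(3EI) + L₂/(3EI) = 4.333/EI.
Compatibility: M_B·(L₁+L₂)/(3EI) = θ_0, giving M_B = 470 kip·ft (hogging).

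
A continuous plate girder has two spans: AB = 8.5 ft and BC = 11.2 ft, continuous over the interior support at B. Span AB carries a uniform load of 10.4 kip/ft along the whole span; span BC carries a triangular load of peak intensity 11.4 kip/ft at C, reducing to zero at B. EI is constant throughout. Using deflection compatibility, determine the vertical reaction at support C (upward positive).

R_C = 34.71 kip

Take M_B as the redundant. Released structure: two simple spans AB and BC with a hinge at B.
Rotations at B on the released spans (each span's end-slope, ×1/EI):
  span AB: UDL 10.4: wL³/(24EI) = 266.1/EI
  span BC: triangular load, peak 11.4: 7w₀L³/(360EI) = 311.4/EI
  relative rotation θ_0 = (266.1 + 311.4)/EI = 577.5/EI
A unit hogging moment at B produces rotation L₁/(3EI) + L₂/(3EI) = 6.567/EI.
Slope continuity at B: θ_0 = M_B·6.567/EI, so M_B = 577.5/6.567 = 87.95 kip·ft (hogging).
Span BC, ΣM about C: R_B^{BC}·11.2 = 238.3 + 87.95, so R_B^{BC} = 29.13 kip and R_C = 63.84 − 29.13 = 34.71 kip.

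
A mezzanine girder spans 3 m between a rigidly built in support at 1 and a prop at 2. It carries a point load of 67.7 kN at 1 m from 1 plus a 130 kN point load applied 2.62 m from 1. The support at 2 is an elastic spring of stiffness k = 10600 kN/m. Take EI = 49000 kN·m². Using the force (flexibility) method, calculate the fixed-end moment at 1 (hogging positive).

M_1 = 179.5 kN·m

Remove the prop at 2; the released (primary) structure is a cantilever built in at 1.
Free-end deflection of the primary structure under the applied loading (downward +):
  point load 67.7 at a = 1: Pa²(3L − a)/(6EI) = 90.27/EI
  point load 130 at a = 2.62: Pa²(3L − a)/(6EI) = 948.9/EI
  δ_0 = 1039/EI
Flexibility coefficient — unit upward force at 2: δ_{22} = L³/(3EI) = 9/EI.
With EI = 49000 kN·m²: δ_0 = 0.021207 m and δ_{22} = 0.000184 m/kN.
Compatibility — the spring shortens by R_2/k under the reaction it provides: δ_0 − R_2·δ_{22} = R_2/k. With 1/k = 0.000094 m/kN, R_2 = δ_0 / (δ_{22} + 1/k) = 0.021207 / (0.000184 + 0.000094) = 76.28 kN.
Moment equilibrium about 1: M_1 = Σ(load moments about 1) − R_2·L = 408.3 − 76.28×3 = 179.5 kN·m.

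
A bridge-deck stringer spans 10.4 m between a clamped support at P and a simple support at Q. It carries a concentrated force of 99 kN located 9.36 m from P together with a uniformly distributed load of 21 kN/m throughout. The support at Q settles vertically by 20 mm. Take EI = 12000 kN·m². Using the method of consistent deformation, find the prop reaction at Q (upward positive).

R_Q = 165.5 kN

Take the reaction at Q as the redundant and release it; the primary structure is a cantilever fixed at P.
Free-end deflection of the primary structure under the applied loading (downward +):
  point load 99 at a = 9.36: Pa²(3L − a)/(6EI) = 31571/EI
  UDL 21: wL⁴/(8EI) = 30709/EI
  δ_0 = 62280/EI
Flexibility coefficient — unit upward force at Q: δ_{QQ} = L³/(3EI) = 375/EI.
With EI = 12000 kN·m²: δ_0 = 5.19 m and δ_{QQ} = 0.031246 m/kN.
Compatibility — the beam at Q must follow the support down by 0.02 m: δ_0 − R_Q·δ_{QQ} = 0.02, so R_Q = (5.19 − 0.02)/0.031246 = 165.5 kN.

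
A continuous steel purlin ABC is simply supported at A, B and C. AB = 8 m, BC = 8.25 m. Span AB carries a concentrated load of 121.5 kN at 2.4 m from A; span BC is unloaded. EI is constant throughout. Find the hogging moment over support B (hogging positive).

Insert a hinge at B; M_B is the redundant, and each span becomes simply supported.
Rotations at B on the released spans (each span's end-slope, ×1/EI):
  span AB: point load 121.5 at a = 2.4: Pab(L + a)/(6LEI) = 353.8/EI
  relative rotation θ_0 = (353.8 + 0)/EI = 353.8/EI
A unit hogging moment at B produces rotation L₁/(3EI) + L₂/(3EI) = 5.417/EI.
Compatibility: M_B·(L₁+L₂)/(3EI) = θ_0, giving M_B = 65.32 kN·m (hogging).

M_B = 65.32 kN·m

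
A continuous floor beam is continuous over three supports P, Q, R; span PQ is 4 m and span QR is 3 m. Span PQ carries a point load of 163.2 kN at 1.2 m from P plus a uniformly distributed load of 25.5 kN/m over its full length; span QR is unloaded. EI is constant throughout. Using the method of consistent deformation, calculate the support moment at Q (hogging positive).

M_Q = 80.06 kN·m

Release continuity at Q by inserting a hinge; the redundant is the internal moment M_Q. The primary structure is two simply-supported spans PQ and QR.
Discontinuity in slope at Q on the released structure — sum the simple-span end rotations:
  span PQ: point load 163.2 at a = 1.2: Pab(L + a)/(6LEI) = 118.8/EI
  span PQ: UDL 25.5: wL³/(24EI) = 68/EI
  relative rotation θ_0 = (186.8 + 0)/EI = 186.8/EI
A unit hogging moment at Q produces rotation L₁/(3EI) + L₂/(3EI) = 2.333/EI.
Slope continuity at Q: θ_0 = M_Q·2.333/EI, so M_Q = 186.8/2.333 = 80.06 kN·m (hogging).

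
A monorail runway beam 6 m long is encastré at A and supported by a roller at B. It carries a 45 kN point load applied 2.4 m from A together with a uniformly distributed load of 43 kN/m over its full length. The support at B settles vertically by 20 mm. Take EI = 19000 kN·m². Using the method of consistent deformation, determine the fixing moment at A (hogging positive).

M_A = 277 kN·m

Release the roller at B. Primary structure: cantilever fixed at A.
Downward deflection at the released point B due to the loads:
  point load 45 at a = 2.4: Pa²(3L − a)/(6EI) = 673.9/EI
  UDL 43: wL⁴/(8EI) = 6966/EI
  δ_0 = 7640/EI
Flexibility coefficient — unit upward force at B: δ_{BB} = L³/(3EI) = 72/EI.
With EI = 19000 kN·m²: δ_0 = 0.4021 m and δ_{BB} = 0.003789 m/kN.
Compatibility — the beam at B must follow the support down by 0.02 m: δ_0 − R_B·δ_{BB} = 0.02, so R_B = (0.4021 − 0.02)/0.003789 = 100.8 kN.
Moment equilibrium about A: M_A = Σ(load moments about A) − R_B·L = 882 − 100.8×6 = 277 kN·m.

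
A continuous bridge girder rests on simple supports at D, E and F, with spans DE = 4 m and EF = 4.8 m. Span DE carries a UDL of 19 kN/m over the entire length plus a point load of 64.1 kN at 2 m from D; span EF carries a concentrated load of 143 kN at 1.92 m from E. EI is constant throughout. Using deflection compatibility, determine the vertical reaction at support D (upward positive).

R_D = 42.3 kN

Take M_E as the redundant. Released structure: two simple spans DE and EF with a hinge at E.
Rotations at E on the released spans (each span's end-slope, ×1/EI):
  span DE: UDL 19: wL³/(24EI) = 50.67/EI
  span DE: point load 64.1 at a = 2: Pab(L + a)/(6LEI) = 64.1/EI
  span EF: point load 143 at a = 1.92: Pab(L + b)/(6LEI) = 210.9/EI
  relative rotation θ_0 = (114.8 + 210.9)/EI = 325.6/EI
A unit hogging moment at E produces rotation L₁/(3EI) + L₂/(3EI) = 2.933/EI.
Slope continuity at E: θ_0 = M_E·2.933/EI, so M_E = 325.6/2.933 = 111 kN·m (hogging).
Span DE, ΣM about D with M_E applied at E: R_E^{DE}·4 = 280.2 + 111, so R_E^{DE} = 97.8 kN and R_D = 140.1 − 97.8 = 42.3 kN.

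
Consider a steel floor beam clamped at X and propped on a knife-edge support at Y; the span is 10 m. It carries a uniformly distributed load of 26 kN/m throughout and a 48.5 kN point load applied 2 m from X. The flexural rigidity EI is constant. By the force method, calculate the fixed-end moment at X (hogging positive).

M_X = 394.8 kN·m

Release the roller at Y. Primary structure: cantilever fixed at X.
Deflection at Y on the released cantilever, summing each load's contribution:
  UDL 26: wL⁴/(8EI) = 32500/EI
  point load 48.5 at a = 2: Pa²(3L − a)/(6EI) = 905.3/EI
  δ_0 = 33405/EI
Flexibility coefficient — unit upward force at Y: δ_{YY} = L³/(3EI) = 333.3/EI.
The prop prevents deflection at Y: R_Y = δ_0/δ_{YY} = 33405/333.3 = 100.2 kN.
Moment equilibrium about X: M_X = Σ(load moments about X) − R_Y·L = 1397 − 100.2×10 = 394.8 kN·m.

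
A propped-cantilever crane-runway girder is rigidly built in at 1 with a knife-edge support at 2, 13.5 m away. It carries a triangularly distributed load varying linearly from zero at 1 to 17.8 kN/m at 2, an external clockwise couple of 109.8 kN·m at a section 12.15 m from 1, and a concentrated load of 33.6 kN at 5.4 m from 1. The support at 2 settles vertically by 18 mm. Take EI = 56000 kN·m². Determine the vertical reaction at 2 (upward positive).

R_2 = 83.92 kN

Take the reaction at 2 as the redundant and release it; the primary structure is a cantilever fixed at 1.
Primary-structure tip deflection at 2 by superposition:
  triangular load, peak 17.8 at the free end: 11w₀L⁴/(120EI) = 54196/EI
  clockwise couple 109.8 at a = 12.15: M₀a(2L − a)/(2EI) = 9905/EI
  point load 33.6 at a = 5.4: Pa²(3L − a)/(6EI) = 5732/EI
  δ_0 = 69833/EI
Flexibility coefficient — unit upward force at 2: δ_{22} = L³/(3EI) = 820.1/EI.
With EI = 56000 kN·m²: δ_0 = 1.247 m and δ_{22} = 0.014645 m/kN.
Compatibility — the beam at 2 must follow the support down by 0.018 m: δ_0 − R_2·δ_{22} = 0.018, so R_2 = (1.247 − 0.018)/0.014645 = 83.92 kN.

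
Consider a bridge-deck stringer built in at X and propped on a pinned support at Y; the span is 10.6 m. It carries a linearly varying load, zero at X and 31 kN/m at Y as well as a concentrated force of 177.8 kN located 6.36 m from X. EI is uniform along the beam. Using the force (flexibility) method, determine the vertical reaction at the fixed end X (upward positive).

R_X = 174.9 kN

Choose R_Y as the redundant. The primary structure is the cantilever fixed at X.
Downward deflection at the released point Y due to the loads:
  triangular load, peak 31 at the free end: 11w₀L⁴/(120EI) = 35875/EI
  point load 177.8 at a = 6.36: Pa²(3L − a)/(6EI) = 30494/EI
  δ_0 = 66369/EI
Flexibility coefficient — unit upward force at Y: δ_{YY} = L³/(3EI) = 397/EI.
Compatibility at Y: δ_0 − R_Y·δ_{YY} = 0, so R_Y = 66369/397 = 167.2 kN.
Vertical equilibrium: R_X = ΣP − R_Y = 342.1 − 167.2 = 174.9 kN.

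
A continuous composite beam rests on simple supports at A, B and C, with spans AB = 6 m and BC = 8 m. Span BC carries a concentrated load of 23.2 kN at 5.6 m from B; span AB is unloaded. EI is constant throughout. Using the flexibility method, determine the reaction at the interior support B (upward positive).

R_B = 11.18 kN

Insert a hinge at B; M_B is the redundant, and each span becomes simply supported.
Discontinuity in slope at B on the released structure — sum the simple-span end rotations:
  span BC: point load 23.2 at a = 5.6: Pab(L + b)/(6LEI) = 67.56/EI
  relative rotation θ_0 = (0 + 67.56)/EI = 67.56/EI
A unit hogging moment at B produces rotation L₁/(3EI) + L₂/(3EI) = 4.667/EI.
Slope continuity at B: θ_0 = M_B·4.667/EI, so M_B = 67.56/4.667 = 14.48 kN·m (hogging).
Span AB, ΣM about A with M_B applied at B: R_B^{AB}·6 = 0 + 14.48, so R_B^{AB} = 2.413 kN and R_A = 0 − 2.413 = -2.413 kN.
Span BC, ΣM about C: R_B^{BC}·8 = 55.68 + 14.48, so R_B^{BC} = 8.77 kN and R_C = 23.2 − 8.77 = 14.43 kN.
R_B = 2.413 + 8.77 = 11.18 kN.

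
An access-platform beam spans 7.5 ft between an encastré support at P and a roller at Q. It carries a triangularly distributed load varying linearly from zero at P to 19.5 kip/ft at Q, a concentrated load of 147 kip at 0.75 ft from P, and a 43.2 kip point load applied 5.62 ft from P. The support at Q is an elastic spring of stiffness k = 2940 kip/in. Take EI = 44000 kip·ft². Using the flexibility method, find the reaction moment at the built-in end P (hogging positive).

Release the roller at Q. Primary structure: cantilever fixed at P.
Downward deflection at the released point Q due to the loads:
  triangular load, peak 19.5 at the free end: 11w₀L⁴/(120EI) = 5656/EI
  point load 147 at a = 0.75: Pa²(3L − a)/(6EI) = 299.7/EI
  point load 43.2 at a = 5.62: Pa²(3L − a)/(6EI) = 3839/EI
  δ_0 = 9794/EI
Tip deflection under a unit load at Q: L³/(3EI) = 140.6/EI.
With EI = 44000 kip·ft²: δ_0 = 0.22259 ft and δ_{QQ} = 0.003196 ft/kip.
Compatibility — the spring shortens by R_Q/k under the reaction it provides: δ_0 − R_Q·δ_{QQ} = R_Q/k. With 1/k = 1/(2940×12) ft/kip = 0.000028 ft/kip, R_Q = δ_0 / (δ_{QQ} + 1/k) = 0.22259 / (0.003196 + 0.000028) = 69.04 kip.
Moment equilibrium about P: M_P = Σ(load moments about P) − R_Q·L = 718.7 − 69.04×7.5 = 200.9 kip·ft.

M_P = 200.9 kip·ft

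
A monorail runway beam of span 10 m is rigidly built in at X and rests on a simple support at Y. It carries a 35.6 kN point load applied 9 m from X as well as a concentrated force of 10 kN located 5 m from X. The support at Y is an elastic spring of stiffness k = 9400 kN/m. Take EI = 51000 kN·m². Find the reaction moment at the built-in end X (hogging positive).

M_X = 41.72 kN·m

Choose R_Y as the redundant. The primary structure is the cantilever fixed at X.
Downward deflection at the released point Y due to the loads:
  point load 35.6 at a = 9: Pa²(3L − a)/(6EI) = 10093/EI
  point load 10 at a = 5: Pa²(3L − a)/(6EI) = 1042/EI
  δ_0 = 11134/EI
Flexibility coefficient — unit upward force at Y: δ_{YY} = L³/(3EI) = 333.3/EI.
With EI = 51000 kN·m²: δ_0 = 0.21832 m and δ_{YY} = 0.006536 m/kN.
Compatibility — the spring shortens by R_Y/k under the reaction it provides: δ_0 − R_Y·δ_{YY} = R_Y/k. With 1/k = 0.000106 m/kN, R_Y = δ_0 / (δ_{YY} + 1/k) = 0.21832 / (0.006536 + 0.000106) = 32.87 kN.
Moment equilibrium about X: M_X = Σ(load moments about X) − R_Y·L = 370.4 − 32.87×10 = 41.72 kN·m.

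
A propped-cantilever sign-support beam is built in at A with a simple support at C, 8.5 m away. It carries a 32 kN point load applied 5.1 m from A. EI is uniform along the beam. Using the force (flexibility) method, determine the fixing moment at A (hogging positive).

M_A = 45.7 kN·m

Release the roller at C. Primary structure: cantilever fixed at A.
Downward deflection at the released point C due to the loads:
  point load 32 at a = 5.1: Pa²(3L − a)/(6EI) = 2830/EI
Flexibility coefficient — unit upward force at C: δ_{CC} = L³/(3EI) = 204.7/EI.
The prop prevents deflection at C: R_C = δ_0/δ_{CC} = 2830/204.7 = 13.82 kN.
Moment equilibrium about A: M_A = Σ(load moments about A) − R_C·L = 163.2 − 13.82×8.5 = 45.7 kN·m.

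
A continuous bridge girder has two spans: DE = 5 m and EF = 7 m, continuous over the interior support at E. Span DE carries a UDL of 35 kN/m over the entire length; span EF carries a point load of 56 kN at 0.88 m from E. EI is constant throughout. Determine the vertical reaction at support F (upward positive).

R_F = -2.835 kN

Insert a hinge at E; M_E is the redundant, and each span becomes simply supported.
End slopes at the hinge E, treating each span as simply supported:
  span DE: UDL 35: wL³/(24EI) = 182.3/EI
  span EF: point load 56 at a = 0.88: Pab(L + b)/(6LEI) = 94.21/EI
  relative rotation θ_0 = (182.3 + 94.21)/EI = 276.5/EI
A unit hogging moment at E produces rotation L₁/(3EI) + L₂/(3EI) = 4/EI.
Compatibility: M_E·(L₁+L₂)/(3EI) = θ_0, giving M_E = 69.13 kN·m (hogging).
Span EF, ΣM about F: R_E^{EF}·7 = 342.7 + 69.13, so R_E^{EF} = 58.84 kN and R_F = 56 − 58.84 = -2.835 kN.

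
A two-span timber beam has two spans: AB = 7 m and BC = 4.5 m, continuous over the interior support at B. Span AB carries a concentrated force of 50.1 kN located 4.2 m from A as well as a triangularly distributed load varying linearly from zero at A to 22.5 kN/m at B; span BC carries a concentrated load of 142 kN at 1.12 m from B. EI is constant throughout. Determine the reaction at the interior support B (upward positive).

Release continuity at B by inserting a hinge; the redundant is the internal moment M_B. The primary structure is two simply-supported spans AB and BC.
Rotations at B on the released spans (each span's end-slope, ×1/EI):
  span AB: point load 50.1 at a = 4.2: Pab(L + a)/(6LEI) = 157.1/EI
  span AB: triangular load, peak 22.5: w₀L³/(45EI) = 171.5/EI
  span BC: point load 142 at a = 1.12: Pab(L + b)/(6LEI) = 156.9/EI
  relative rotation θ_0 = (328.6 + 156.9)/EI = 485.5/EI
A unit hogging moment at B produces rotation L₁/(3EI) + L₂/(3EI) = 3.833/EI.
Compatibility: M_B·(L₁+L₂)/(3EI) = θ_0, giving M_B = 126.7 kN·m (hogging).
Span AB, ΣM about A with M_B applied at B: R_B^{AB}·7 = 577.9 + 126.7, so R_B^{AB} = 100.7 kN and R_A = 128.8 − 100.7 = 28.2 kN.
Span BC, ΣM about C: R_B^{BC}·4.5 = 480 + 126.7, so R_B^{BC} = 134.8 kN and R_C = 142 − 134.8 = 7.197 kN.
R_B = 100.7 + 134.8 = 235.5 kN.

R_B = 235.5 kN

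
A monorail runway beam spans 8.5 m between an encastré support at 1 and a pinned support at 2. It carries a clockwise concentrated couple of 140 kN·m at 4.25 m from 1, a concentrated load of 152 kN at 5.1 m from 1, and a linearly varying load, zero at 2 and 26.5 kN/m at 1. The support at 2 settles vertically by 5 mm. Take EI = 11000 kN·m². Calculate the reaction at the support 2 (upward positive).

Take the reaction at 2 as the redundant and release it; the primary structure is a cantilever fixed at 1.
Primary-structure tip deflection at 2 by superposition:
  clockwise couple 140 at a = 4.25: M₀a(2L − a)/(2EI) = 3793/EI
  point load 152 at a = 5.1: Pa²(3L − a)/(6EI) = 13442/EI
  triangular load, peak 26.5 at the fixed end: w₀L⁴/(30EI) = 4611/EI
  δ_0 = 21846/EI
Tip deflection under a unit load at 2: L³/(3EI) = 204.7/EI.
With EI = 11000 kN·m²: δ_0 = 1.986 m and δ_{22} = 0.01861 m/kN.
Compatibility — the beam at 2 must follow the support down by 0.005 m: δ_0 − R_2·δ_{22} = 0.005, so R_2 = (1.986 − 0.005)/0.01861 = 106.4 kN.

R_2 = 106.4 kN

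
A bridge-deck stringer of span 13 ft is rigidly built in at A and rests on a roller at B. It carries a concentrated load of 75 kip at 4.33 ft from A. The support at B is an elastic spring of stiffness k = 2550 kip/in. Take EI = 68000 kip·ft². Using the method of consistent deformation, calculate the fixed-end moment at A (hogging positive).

M_A = 181 kip·ft

Remove the prop at B; the released (primary) structure is a cantilever built in at A.
Free-end deflection of the primary structure under the applied loading (downward +):
  point load 75 at a = 4.33: Pa²(3L − a)/(6EI) = 8125/EI
Flexibility coefficient — unit upward force at B: δ_{BB} = L³/(3EI) = 732.3/EI.
With EI = 68000 kip·ft²: δ_0 = 0.11949 ft and δ_{BB} = 0.01077 ft/kip.
Compatibility — the spring shortens by R_B/k under the reaction it provides: δ_0 − R_B·δ_{BB} = R_B/k. With 1/k = 1/(2550×12) ft/kip = 0.000033 ft/kip, R_B = δ_0 / (δ_{BB} + 1/k) = 0.11949 / (0.01077 + 0.000033) = 11.06 kip.
Moment equilibrium about A: M_A = Σ(load moments about A) − R_B·L = 324.8 − 11.06×13 = 181 kip·ft.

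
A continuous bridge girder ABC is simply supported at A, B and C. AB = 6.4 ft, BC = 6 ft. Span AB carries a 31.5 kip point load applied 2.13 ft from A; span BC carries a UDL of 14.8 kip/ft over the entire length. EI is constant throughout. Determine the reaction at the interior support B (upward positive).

R_B = 70.26 kip

Take M_B as the redundant. Released structure: two simple spans AB and BC with a hinge at B.
End slopes at the hinge B, treating each span as simply supported:
  span AB: point load 31.5 at a = 2.13: Pab(L + a)/(6LEI) = 63.64/EI
  span BC: UDL 14.8: wL³/(24EI) = 133.2/EI
  relative rotation θ_0 = (63.64 + 133.2)/EI = 196.8/EI
A unit hogging moment at B produces rotation L₁/(3EI) + L₂/(3EI) = 4.133/EI.
Compatibility: M_B·(L₁+L₂)/(3EI) = θ_0, giving M_B = 47.62 kip·ft (hogging).
Span AB, ΣM about A with M_B applied at B: R_B^{AB}·6.4 = 67.09 + 47.62, so R_B^{AB} = 17.92 kip and R_A = 31.5 − 17.92 = 13.58 kip.
Span BC, ΣM about C: R_B^{BC}·6 = 266.4 + 47.62, so R_B^{BC} = 52.34 kip and R_C = 88.8 − 52.34 = 36.46 kip.
R_B = 17.92 + 52.34 = 70.26 kip.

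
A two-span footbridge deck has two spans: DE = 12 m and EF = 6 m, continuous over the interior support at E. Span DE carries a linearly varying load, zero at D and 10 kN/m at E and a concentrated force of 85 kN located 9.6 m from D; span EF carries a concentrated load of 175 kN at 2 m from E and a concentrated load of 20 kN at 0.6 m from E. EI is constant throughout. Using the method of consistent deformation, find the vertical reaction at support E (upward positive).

Take M_E as the redundant. Released structure: two simple spans DE and EF with a hinge at E.
Discontinuity in slope at E on the released structure — sum the simple-span end rotations:
  span DE: triangular load, peak 10: w₀L³/(45EI) = 384/EI
  span DE: point load 85 at a = 9.6: Pab(L + a)/(6LEI) = 587.5/EI
  span EF: point load 175 at a = 2: Pab(L + b)/(6LEI) = 388.9/EI
  span EF: point load 20 at a = 0.6: Pab(L + b)/(6LEI) = 20.52/EI
  relative rotation θ_0 = (971.5 + 409.4)/EI = 1381/EI
A unit hogging moment at E produces rotation L₁/(3EI) + L₂/(3EI) = 6/EI.
Compatibility: M_E·(L₁+L₂)/(3EI) = θ_0, giving M_E = 230.2 kN·m (hogging).
Span DE, ΣM about D with M_E applied at E: R_E^{DE}·12 = 1296 + 230.2, so R_E^{DE} = 127.2 kN and R_D = 145 − 127.2 = 17.82 kN.
Span EF, ΣM about F: R_E^{EF}·6 = 808 + 230.2, so R_E^{EF} = 173 kN and R_F = 195 − 173 = 21.97 kN.
R_E = 127.2 + 173 = 300.2 kN.

R_E = 300.2 kN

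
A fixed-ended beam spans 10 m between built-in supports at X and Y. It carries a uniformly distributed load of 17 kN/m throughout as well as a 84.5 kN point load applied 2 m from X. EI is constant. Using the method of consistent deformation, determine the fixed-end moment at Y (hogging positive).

M_Y = 168.7 kN·m

Release both end moments; the primary structure is a simply-supported span XY with redundants M_X and M_Y.
On the primary (simply-supported) span, the end slopes from the loading are:
  at X: UDL 17: wL³/(24EI) = 708.3/EI
  at Y: UDL 17: wL³/(24EI) = 708.3/EI
  at X: point load 84.5 at a = 2: Pab(L + b)/(6LEI) = 405.6/EI
  at Y: point load 84.5 at a = 2: Pab(L + a)/(6LEI) = 270.4/EI
  θ_X0 = 1114/EI,  θ_Y0 = 978.7/EI
Flexibility coefficients: a unit moment at one end gives L/(3EI) there and L/(6EI) at the far end, so f₁₁ = f₂₂ = 3.333/EI and f₁₂ = f₂₁ = 1.667/EI.
Compatibility — zero rotation at each built-in end:
  3.333 M_X + 1.667 M_Y = 1114
  1.667 M_X + 3.333 M_Y = 978.7
Solving the pair gives M_X = 249.8 kN·m and M_Y = 168.7 kN·m (hogging).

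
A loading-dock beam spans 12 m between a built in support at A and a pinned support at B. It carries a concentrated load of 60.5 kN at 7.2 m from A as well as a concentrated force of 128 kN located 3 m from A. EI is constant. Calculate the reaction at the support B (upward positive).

R_B = 37.14 kN

Choose R_B as the redundant. The primary structure is the cantilever fixed at A.
Downward deflection at the released point B due to the loads:
  point load 60.5 at a = 7.2: Pa²(3L − a)/(6EI) = 15054/EI
  point load 128 at a = 3: Pa²(3L − a)/(6EI) = 6336/EI
  δ_0 = 21390/EI
Flexibility coefficient — unit upward force at B: δ_{BB} = L³/(3EI) = 576/EI.
Compatibility at B: δ_0 − R_B·δ_{BB} = 0, so R_B = 21390/576 = 37.14 kN.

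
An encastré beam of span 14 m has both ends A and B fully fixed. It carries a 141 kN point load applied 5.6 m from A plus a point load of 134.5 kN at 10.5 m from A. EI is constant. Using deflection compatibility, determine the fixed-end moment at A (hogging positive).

Release both end moments; the primary structure is a simply-supported span AB with redundants M_A and M_B.
On the primary (simply-supported) span, the end slopes from the loading are:
  at A: point load 141 at a = 5.6: Pab(L + b)/(6LEI) = 1769/EI
  at B: point load 141 at a = 5.6: Pab(L + a)/(6LEI) = 1548/EI
  at A: point load 134.5 at a = 10.5: Pab(L + b)/(6LEI) = 1030/EI
  at B: point load 134.5 at a = 10.5: Pab(L + a)/(6LEI) = 1442/EI
  θ_A0 = 2798/EI,  θ_B0 = 2989/EI
Flexibility coefficients: a unit moment at one end gives L/(3EI) there and L/(6EI) at the far end, so f₁₁ = f₂₂ = 4.667/EI and f₁₂ = f₂₁ = 2.333/EI.
Compatibility — zero rotation at each built-in end:
  4.667 M_A + 2.333 M_B = 2798
  2.333 M_A + 4.667 M_B = 2989
Solving the pair gives M_A = 372.5 kN·m and M_B = 454.3 kN·m (hogging).

M_A = 372.5 kN·m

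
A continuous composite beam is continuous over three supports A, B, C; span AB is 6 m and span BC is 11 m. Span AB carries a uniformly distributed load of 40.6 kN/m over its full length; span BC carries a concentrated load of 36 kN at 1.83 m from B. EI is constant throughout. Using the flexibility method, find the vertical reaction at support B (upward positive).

R_B = 176.8 kN

Release continuity at B by inserting a hinge; the redundant is the internal moment M_B. The primary structure is two simply-supported spans AB and BC.
Rotations at B on the released spans (each span's end-slope, ×1/EI):
  span AB: UDL 40.6: wL³/(24EI) = 365.4/EI
  span BC: point load 36 at a = 1.83: Pab(L + b)/(6LEI) = 184.6/EI
  relative rotation θ_0 = (365.4 + 184.6)/EI = 550/EI
A unit hogging moment at B produces rotation L₁/(3EI) + L₂/(3EI) = 5.667/EI.
Slope continuity at B: θ_0 = M_B·5.667/EI, so M_B = 550/5.667 = 97.06 kN·m (hogging).
Span AB, ΣM about A with M_B applied at B: R_B^{AB}·6 = 730.8 + 97.06, so R_B^{AB} = 138 kN and R_A = 243.6 − 138 = 105.6 kN.
Span BC, ΣM about C: R_B^{BC}·11 = 330.1 + 97.06, so R_B^{BC} = 38.83 kN and R_C = 36 − 38.83 = -2.835 kN.
R_B = 138 + 38.83 = 176.8 kN.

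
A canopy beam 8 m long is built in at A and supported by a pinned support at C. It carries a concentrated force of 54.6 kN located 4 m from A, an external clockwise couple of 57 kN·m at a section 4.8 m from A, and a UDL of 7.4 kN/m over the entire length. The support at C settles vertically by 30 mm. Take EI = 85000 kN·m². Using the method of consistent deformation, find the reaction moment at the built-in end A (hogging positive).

M_A = 245.8 kN·m

Take the reaction at C as the redundant and release it; the primary structure is a cantilever fixed at A.
Primary-structure tip deflection at C by superposition:
  point load 54.6 at a = 4: Pa²(3L − a)/(6EI) = 2912/EI
  clockwise couple 57 at a = 4.8: M₀a(2L − a)/(2EI) = 1532/EI
  UDL 7.4: wL⁴/(8EI) = 3789/EI
  δ_0 = 8233/EI
Flexibility coefficient — unit upward force at C: δ_{CC} = L³/(3EI) = 170.7/EI.
With EI = 85000 kN·m²: δ_0 = 0.096858 m and δ_{CC} = 0.002008 m/kN.
Compatibility — the beam at C must follow the support down by 0.03 m: δ_0 − R_C·δ_{CC} = 0.03, so R_C = (0.096858 − 0.03)/0.002008 = 33.3 kN.
Moment equilibrium about A: M_A = Σ(load moments about A) − R_C·L = 512.2 − 33.3×8 = 245.8 kN·m.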